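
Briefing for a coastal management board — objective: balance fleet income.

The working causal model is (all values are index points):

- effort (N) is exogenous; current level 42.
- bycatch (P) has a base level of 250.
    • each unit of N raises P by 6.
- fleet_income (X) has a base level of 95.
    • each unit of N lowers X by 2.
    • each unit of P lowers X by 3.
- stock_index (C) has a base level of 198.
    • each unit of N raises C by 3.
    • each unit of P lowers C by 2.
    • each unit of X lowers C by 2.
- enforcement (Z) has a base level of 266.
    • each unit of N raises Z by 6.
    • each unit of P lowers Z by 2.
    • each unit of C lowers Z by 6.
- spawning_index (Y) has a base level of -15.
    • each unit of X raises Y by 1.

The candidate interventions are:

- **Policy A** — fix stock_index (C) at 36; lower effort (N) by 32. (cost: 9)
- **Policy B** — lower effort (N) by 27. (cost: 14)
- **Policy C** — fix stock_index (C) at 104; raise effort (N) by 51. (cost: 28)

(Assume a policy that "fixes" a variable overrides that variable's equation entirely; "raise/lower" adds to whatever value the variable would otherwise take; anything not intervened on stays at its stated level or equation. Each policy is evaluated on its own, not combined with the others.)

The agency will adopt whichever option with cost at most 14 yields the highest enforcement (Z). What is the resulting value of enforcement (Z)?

Policy A (C := 36, N − 32):
  N = 42 − 32 = 10
  P = 250 + 6·10 = 310
  X = 95 − 2·10 − 3·310 = -855
  C = 36
  Z = 266 + 6·10 − 2·310 − 6·36 = -510
Policy B (N − 27):
  N = 42 − 27 = 15
  P = 250 + 6·15 = 340
  X = 95 − 2·15 − 3·340 = -955
  C = 198 + 3·15 − 2·340 − 2·(-955) = 1473
  Z = 266 + 6·15 − 2·340 − 6·1473 = -9162
Comparing — Policy A: Z=-510, Policy B: Z=-9162. Highest is -510 (Policy A).

-510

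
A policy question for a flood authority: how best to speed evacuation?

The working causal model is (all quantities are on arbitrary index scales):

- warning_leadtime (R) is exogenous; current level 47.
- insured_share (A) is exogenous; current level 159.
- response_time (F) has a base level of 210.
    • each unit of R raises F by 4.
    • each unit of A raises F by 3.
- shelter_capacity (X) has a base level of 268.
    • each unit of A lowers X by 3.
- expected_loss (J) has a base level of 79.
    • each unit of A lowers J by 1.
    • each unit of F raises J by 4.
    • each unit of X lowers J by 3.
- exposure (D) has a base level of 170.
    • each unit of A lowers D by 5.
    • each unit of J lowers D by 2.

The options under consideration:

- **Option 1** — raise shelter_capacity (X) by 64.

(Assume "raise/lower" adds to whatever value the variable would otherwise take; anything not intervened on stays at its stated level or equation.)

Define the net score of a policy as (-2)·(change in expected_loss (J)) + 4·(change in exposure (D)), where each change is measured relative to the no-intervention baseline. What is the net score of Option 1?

1920

Baseline:
  R = 47
  A = 159
  F = 210 + 4·47 + 3·159 = 875
  X = 268 − 3·159 = -209
  J = 79 − 159 + 4·875 − 3·(-209) = 4047
  D = 170 − 5·159 − 2·4047 = -8719
Option 1 (X + 64):
  R = 47
  A = 159
  F = 210 + 4·47 + 3·159 = 875
  X = 268 − 3·159 (+64 from intervention) = -145
  J = 79 − 159 + 4·875 − 3·(-145) = 3855
  D = 170 − 5·159 − 2·3855 = -8335
ΔJ = 3855 − 4047 = -192; ΔD = -8335 − (-8719) = 384
Score = (-2)·(-192) + 4·384 = 1920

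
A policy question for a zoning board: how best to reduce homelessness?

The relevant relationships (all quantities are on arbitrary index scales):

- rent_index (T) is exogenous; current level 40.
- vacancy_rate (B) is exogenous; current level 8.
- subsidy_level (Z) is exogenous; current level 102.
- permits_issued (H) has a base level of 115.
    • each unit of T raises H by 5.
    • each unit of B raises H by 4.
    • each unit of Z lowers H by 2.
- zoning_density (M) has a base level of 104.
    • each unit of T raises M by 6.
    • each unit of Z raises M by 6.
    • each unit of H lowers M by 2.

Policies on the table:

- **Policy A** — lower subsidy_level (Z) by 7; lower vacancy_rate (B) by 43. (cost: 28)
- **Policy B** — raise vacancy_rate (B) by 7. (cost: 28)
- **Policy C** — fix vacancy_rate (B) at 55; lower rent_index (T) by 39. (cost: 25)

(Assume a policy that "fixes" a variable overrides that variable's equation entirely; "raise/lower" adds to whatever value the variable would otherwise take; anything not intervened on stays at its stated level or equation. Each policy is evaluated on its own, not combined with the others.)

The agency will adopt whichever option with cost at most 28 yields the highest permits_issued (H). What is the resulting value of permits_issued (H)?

Policy A (Z − 7, B − 43):
  T = 40
  B = 8 − 43 = -35
  Z = 102 − 7 = 95
  H = 115 + 5·40 + 4·(-35) − 2·95 = -15
Policy B (B + 7):
  T = 40
  B = 8 + 7 = 15
  Z = 102
  H = 115 + 5·40 + 4·15 − 2·102 = 171
Policy C (B := 55, T − 39):
  T = 40 − 39 = 1
  B = 55
  Z = 102
  H = 115 + 5·1 + 4·55 − 2·102 = 136
Comparing — Policy A: H=-15, Policy B: H=171, Policy C: H=136. Highest is 171 (Policy B).

171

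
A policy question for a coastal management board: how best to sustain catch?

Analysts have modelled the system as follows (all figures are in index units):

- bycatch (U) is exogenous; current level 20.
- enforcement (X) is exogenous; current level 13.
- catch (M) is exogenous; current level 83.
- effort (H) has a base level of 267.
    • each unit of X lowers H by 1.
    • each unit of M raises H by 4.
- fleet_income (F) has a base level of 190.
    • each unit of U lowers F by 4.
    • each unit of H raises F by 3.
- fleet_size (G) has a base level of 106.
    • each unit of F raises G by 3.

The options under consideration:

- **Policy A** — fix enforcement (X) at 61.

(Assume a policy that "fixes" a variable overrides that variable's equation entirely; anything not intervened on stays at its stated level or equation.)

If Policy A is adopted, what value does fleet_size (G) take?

Policy A (X := 61):
  U = 20
  X = 61
  M = 83
  H = 267 − 61 + 4·83 = 538
  F = 190 − 4·20 + 3·538 = 1724
  G = 106 + 3·1724 = 5278

5278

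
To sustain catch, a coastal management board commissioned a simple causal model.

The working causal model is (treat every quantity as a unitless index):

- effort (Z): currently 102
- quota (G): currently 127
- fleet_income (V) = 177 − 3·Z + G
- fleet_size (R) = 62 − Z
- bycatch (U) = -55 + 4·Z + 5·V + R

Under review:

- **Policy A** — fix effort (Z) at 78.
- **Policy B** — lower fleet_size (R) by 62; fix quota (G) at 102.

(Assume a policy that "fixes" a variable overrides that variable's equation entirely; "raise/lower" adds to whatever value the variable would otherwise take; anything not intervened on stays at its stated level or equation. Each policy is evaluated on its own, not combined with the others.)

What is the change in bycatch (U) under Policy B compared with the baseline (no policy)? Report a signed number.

Baseline:
  Z = 102
  G = 127
  V = 177 − 3·102 + 127 = -2
  R = 62 − 102 = -40
  U = -55 + 4·102 + 5·(-2) + (-40) = 303
Policy B (R − 62, G := 102):
  Z = 102
  G = 102
  V = 177 − 3·102 + 102 = -27
  R = 62 − 102 (−62 from intervention) = -102
  U = -55 + 4·102 + 5·(-27) + (-102) = 116
Change in U: 116 − 303 = -187

-187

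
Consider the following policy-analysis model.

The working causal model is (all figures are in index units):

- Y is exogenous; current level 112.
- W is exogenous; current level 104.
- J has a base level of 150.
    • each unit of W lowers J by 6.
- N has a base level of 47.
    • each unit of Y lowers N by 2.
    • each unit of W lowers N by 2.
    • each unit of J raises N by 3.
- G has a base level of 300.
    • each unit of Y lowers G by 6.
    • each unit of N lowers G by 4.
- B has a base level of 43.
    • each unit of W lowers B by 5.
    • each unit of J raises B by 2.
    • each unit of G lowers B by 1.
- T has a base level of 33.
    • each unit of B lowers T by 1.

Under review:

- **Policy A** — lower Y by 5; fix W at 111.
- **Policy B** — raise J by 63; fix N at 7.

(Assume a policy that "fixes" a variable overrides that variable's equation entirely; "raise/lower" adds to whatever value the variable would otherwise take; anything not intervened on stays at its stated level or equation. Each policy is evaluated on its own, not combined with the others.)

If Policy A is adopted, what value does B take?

-8950

Policy A (Y − 5, W := 111):
  Y = 112 − 5 = 107
  W = 111
  J = 150 − 6·111 = -516
  N = 47 − 2·107 − 2·111 + 3·(-516) = -1937
  G = 300 − 6·107 − 4·(-1937) = 7406
  B = 43 − 5·111 + 2·(-516) − 7406 = -8950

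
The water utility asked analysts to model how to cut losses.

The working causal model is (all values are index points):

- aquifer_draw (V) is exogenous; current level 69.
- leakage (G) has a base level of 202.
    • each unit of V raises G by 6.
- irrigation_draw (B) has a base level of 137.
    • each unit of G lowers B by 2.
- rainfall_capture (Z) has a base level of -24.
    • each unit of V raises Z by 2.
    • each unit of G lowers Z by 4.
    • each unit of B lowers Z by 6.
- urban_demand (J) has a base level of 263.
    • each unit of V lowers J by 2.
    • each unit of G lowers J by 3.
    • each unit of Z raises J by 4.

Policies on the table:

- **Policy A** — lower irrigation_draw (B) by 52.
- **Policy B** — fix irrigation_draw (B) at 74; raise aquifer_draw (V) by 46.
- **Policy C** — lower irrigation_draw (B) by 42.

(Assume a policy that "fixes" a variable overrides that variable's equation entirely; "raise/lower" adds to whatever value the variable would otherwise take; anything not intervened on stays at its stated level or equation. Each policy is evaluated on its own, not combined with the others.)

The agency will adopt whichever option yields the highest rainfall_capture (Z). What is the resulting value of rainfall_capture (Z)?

Policy A (B − 52):
  V = 69
  G = 202 + 6·69 = 616
  B = 137 − 2·616 (−52 from intervention) = -1147
  Z = -24 + 2·69 − 4·616 − 6·(-1147) = 4532
Policy B (B := 74, V + 46):
  V = 69 + 46 = 115
  G = 202 + 6·115 = 892
  B = 74
  Z = -24 + 2·115 − 4·892 − 6·74 = -3806
Policy C (B − 42):
  V = 69
  G = 202 + 6·69 = 616
  B = 137 − 2·616 (−42 from intervention) = -1137
  Z = -24 + 2·69 − 4·616 − 6·(-1137) = 4472
Comparing — Policy A: Z=4532, Policy B: Z=-3806, Policy C: Z=4472. Highest is 4532 (Policy A).

4532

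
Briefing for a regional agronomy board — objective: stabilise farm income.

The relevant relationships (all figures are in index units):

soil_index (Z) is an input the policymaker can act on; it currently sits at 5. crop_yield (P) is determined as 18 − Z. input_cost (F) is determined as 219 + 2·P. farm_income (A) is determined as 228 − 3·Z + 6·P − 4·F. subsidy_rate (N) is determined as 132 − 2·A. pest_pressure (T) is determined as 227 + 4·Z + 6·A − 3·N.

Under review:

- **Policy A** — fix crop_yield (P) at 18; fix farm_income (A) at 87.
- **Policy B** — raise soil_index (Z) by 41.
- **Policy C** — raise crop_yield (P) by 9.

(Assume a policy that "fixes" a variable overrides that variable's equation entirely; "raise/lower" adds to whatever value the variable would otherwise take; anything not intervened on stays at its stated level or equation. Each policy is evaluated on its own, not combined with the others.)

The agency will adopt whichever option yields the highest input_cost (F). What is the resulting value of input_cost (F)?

263

Policy A (P := 18, A := 87):
  Z = 5
  P = 18
  F = 219 + 2·18 = 255
Policy B (Z + 41):
  Z = 5 + 41 = 46
  P = 18 − 46 = -28
  F = 219 + 2·(-28) = 163
Policy C (P + 9):
  Z = 5
  P = 18 − 5 (+9 from intervention) = 22
  F = 219 + 2·22 = 263
Comparing — Policy A: F=255, Policy B: F=163, Policy C: F=263. Highest is 263 (Policy C).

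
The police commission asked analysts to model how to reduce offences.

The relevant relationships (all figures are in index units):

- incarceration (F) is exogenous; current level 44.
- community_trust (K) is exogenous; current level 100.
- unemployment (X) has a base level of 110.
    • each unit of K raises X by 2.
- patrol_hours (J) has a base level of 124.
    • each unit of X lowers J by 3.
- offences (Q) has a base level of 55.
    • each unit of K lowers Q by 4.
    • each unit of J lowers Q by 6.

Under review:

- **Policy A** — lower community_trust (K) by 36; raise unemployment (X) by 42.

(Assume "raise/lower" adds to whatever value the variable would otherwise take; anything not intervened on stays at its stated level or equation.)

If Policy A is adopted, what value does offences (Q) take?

Policy A (K − 36, X + 42):
  K = 100 − 36 = 64
  X = 110 + 2·64 (+42 from intervention) = 280
  J = 124 − 3·280 = -716
  Q = 55 − 4·64 − 6·(-716) = 4095

4095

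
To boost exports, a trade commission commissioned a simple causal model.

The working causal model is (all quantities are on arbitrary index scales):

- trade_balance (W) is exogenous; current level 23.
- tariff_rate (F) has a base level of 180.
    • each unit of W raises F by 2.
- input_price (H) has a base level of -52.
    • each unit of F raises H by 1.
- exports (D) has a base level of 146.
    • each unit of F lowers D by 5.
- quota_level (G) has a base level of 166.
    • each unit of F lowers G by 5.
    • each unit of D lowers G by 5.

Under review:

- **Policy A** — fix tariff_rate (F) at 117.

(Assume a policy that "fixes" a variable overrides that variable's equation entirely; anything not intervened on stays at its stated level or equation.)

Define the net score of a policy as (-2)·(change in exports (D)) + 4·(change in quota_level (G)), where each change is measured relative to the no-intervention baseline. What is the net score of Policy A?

Baseline:
  W = 23
  F = 180 + 2·23 = 226
  D = 146 − 5·226 = -984
  G = 166 − 5·226 − 5·(-984) = 3956
Policy A (F := 117):
  W = 23
  F = 117
  D = 146 − 5·117 = -439
  G = 166 − 5·117 − 5·(-439) = 1776
ΔD = -439 − (-984) = 545; ΔG = 1776 − 3956 = -2180
Score = (-2)·545 + 4·(-2180) = -9810

-9810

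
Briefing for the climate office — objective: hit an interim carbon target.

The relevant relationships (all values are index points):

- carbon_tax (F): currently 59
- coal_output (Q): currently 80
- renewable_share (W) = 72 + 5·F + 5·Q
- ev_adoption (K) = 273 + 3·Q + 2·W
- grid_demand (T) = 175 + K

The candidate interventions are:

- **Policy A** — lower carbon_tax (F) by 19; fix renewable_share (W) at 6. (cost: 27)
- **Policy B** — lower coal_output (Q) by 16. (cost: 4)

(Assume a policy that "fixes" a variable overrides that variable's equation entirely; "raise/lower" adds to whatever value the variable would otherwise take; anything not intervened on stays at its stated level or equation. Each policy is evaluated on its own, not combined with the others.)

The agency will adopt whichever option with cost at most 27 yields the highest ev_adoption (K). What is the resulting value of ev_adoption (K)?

Policy A (F − 19, W := 6):
  F = 59 − 19 = 40
  Q = 80
  W = 6
  K = 273 + 3·80 + 2·6 = 525
Policy B (Q − 16):
  F = 59
  Q = 80 − 16 = 64
  W = 72 + 5·59 + 5·64 = 687
  K = 273 + 3·64 + 2·687 = 1839
Comparing — Policy A: K=525, Policy B: K=1839. Highest is 1839 (Policy B).

1839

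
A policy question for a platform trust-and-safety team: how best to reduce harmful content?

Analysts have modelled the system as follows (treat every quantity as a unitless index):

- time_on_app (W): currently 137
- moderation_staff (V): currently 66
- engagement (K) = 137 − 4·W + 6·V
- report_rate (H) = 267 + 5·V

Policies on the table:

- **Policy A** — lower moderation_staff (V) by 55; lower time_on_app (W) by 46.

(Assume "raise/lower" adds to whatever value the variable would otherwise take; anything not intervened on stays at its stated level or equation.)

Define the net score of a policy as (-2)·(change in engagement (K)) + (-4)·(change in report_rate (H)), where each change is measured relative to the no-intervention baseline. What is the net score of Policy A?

Baseline:
  W = 137
  V = 66
  K = 137 − 4·137 + 6·66 = -15
  H = 267 + 5·66 = 597
Policy A (V − 55, W − 46):
  W = 137 − 46 = 91
  V = 66 − 55 = 11
  K = 137 − 4·91 + 6·11 = -161
  H = 267 + 5·11 = 322
ΔK = -161 − (-15) = -146; ΔH = 322 − 597 = -275
Score = (-2)·(-146) + (-4)·(-275) = 1392

1392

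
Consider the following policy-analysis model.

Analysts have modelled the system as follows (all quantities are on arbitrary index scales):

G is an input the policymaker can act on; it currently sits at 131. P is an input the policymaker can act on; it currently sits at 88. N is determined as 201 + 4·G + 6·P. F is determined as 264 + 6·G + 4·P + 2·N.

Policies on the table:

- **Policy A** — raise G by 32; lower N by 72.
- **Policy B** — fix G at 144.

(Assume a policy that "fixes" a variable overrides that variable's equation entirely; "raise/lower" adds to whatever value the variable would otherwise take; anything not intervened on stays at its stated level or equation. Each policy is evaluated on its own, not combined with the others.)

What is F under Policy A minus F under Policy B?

122

Policy A (G + 32, N − 72):
  G = 131 + 32 = 163
  P = 88
  N = 201 + 4·163 + 6·88 (−72 from intervention) = 1309
  F = 264 + 6·163 + 4·88 + 2·1309 = 4212
Policy B (G := 144):
  G = 144
  P = 88
  N = 201 + 4·144 + 6·88 = 1305
  F = 264 + 6·144 + 4·88 + 2·1305 = 4090
F: 4212 − 4090 = 122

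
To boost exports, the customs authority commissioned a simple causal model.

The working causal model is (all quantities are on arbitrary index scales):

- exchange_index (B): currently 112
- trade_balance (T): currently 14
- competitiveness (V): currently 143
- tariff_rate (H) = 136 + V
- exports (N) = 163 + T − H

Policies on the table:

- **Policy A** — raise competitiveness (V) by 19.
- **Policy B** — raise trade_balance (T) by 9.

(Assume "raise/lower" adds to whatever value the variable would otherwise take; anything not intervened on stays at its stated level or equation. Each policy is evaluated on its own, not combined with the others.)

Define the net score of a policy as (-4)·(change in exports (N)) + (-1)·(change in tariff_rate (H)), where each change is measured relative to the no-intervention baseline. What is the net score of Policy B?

-36

Baseline:
  T = 14
  V = 143
  H = 136 + 143 = 279
  N = 163 + 14 − 279 = -102
Policy B (T + 9):
  T = 14 + 9 = 23
  V = 143
  H = 136 + 143 = 279
  N = 163 + 23 − 279 = -93
ΔN = -93 − (-102) = 9; ΔH = 279 − 279 = 0
Score = (-4)·9 + (-1)·0 = -36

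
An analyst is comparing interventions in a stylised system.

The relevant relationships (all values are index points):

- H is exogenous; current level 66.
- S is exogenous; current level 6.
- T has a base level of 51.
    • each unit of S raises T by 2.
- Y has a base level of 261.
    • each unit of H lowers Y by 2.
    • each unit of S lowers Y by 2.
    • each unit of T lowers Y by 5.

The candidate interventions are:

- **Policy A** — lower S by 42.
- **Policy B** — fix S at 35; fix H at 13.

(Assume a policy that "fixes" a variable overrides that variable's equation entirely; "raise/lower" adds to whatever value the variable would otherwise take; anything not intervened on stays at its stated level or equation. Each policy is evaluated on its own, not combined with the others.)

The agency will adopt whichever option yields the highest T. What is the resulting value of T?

Policy A (S − 42):
  S = 6 − 42 = -36
  T = 51 + 2·(-36) = -21
Policy B (S := 35, H := 13):
  S = 35
  T = 51 + 2·35 = 121
Comparing — Policy A: T=-21, Policy B: T=121. Highest is 121 (Policy B).

121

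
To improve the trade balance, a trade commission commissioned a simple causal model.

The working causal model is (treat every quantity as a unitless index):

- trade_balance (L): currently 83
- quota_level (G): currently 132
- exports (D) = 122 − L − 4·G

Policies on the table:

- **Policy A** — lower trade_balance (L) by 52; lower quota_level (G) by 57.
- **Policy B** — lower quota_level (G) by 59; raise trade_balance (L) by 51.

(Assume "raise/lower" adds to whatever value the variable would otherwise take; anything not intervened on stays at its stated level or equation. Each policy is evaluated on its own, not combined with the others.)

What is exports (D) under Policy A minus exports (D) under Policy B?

95

Policy A (L − 52, G − 57):
  L = 83 − 52 = 31
  G = 132 − 57 = 75
  D = 122 − 31 − 4·75 = -209
Policy B (G − 59, L + 51):
  L = 83 + 51 = 134
  G = 132 − 59 = 73
  D = 122 − 134 − 4·73 = -304
D: -209 − (-304) = 95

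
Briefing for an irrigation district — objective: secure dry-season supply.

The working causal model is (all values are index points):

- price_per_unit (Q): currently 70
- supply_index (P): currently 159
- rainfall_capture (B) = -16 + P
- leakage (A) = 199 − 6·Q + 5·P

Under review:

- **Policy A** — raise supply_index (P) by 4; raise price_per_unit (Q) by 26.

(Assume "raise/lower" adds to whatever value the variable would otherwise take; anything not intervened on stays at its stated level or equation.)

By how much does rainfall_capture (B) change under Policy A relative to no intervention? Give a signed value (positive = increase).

4

Baseline:
  P = 159
  B = -16 + 159 = 143
Policy A (P + 4, Q + 26):
  P = 159 + 4 = 163
  B = -16 + 163 = 147
Change in B: 147 − 143 = 4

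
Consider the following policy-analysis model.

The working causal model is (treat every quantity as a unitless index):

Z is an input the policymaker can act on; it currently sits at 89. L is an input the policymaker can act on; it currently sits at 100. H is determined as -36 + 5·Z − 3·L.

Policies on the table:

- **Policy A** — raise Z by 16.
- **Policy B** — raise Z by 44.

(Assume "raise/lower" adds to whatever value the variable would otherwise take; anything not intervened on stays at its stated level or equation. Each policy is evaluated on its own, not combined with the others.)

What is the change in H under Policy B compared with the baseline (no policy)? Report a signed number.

Baseline:
  Z = 89
  L = 100
  H = -36 + 5·89 − 3·100 = 109
Policy B (Z + 44):
  Z = 89 + 44 = 133
  L = 100
  H = -36 + 5·133 − 3·100 = 329
Change in H: 329 − 109 = 220

220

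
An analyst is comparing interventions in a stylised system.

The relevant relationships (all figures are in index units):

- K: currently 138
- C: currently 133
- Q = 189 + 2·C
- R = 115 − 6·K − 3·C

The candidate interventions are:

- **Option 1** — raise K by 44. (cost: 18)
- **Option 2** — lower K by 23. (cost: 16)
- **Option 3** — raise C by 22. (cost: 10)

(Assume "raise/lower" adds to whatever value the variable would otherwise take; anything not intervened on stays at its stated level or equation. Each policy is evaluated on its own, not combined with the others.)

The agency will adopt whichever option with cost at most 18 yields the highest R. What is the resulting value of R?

-974

Option 1 (K + 44):
  K = 138 + 44 = 182
  C = 133
  R = 115 − 6·182 − 3·133 = -1376
Option 2 (K − 23):
  K = 138 − 23 = 115
  C = 133
  R = 115 − 6·115 − 3·133 = -974
Option 3 (C + 22):
  K = 138
  C = 133 + 22 = 155
  R = 115 − 6·138 − 3·155 = -1178
Comparing — Option 1: R=-1376, Option 2: R=-974, Option 3: R=-1178. Highest is -974 (Option 2).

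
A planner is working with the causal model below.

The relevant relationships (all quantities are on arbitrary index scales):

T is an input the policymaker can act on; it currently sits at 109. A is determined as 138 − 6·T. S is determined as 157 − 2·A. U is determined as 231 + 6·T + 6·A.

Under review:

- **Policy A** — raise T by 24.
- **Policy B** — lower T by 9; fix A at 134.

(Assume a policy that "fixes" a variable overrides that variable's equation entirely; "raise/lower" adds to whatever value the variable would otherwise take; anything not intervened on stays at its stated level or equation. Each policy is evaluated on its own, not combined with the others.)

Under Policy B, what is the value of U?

Policy B (T − 9, A := 134):
  T = 109 − 9 = 100
  A = 134
  U = 231 + 6·100 + 6·134 = 1635

1635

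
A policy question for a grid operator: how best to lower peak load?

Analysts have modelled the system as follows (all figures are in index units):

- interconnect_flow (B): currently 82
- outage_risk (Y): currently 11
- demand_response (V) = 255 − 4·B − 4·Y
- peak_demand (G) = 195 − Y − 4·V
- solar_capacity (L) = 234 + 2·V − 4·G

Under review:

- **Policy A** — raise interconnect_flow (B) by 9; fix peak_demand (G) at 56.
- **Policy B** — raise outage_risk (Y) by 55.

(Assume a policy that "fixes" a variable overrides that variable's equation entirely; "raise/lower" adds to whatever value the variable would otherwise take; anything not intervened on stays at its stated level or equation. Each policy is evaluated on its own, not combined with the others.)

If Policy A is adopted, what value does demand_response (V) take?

-153

Policy A (B + 9, G := 56):
  B = 82 + 9 = 91
  Y = 11
  V = 255 − 4·91 − 4·11 = -153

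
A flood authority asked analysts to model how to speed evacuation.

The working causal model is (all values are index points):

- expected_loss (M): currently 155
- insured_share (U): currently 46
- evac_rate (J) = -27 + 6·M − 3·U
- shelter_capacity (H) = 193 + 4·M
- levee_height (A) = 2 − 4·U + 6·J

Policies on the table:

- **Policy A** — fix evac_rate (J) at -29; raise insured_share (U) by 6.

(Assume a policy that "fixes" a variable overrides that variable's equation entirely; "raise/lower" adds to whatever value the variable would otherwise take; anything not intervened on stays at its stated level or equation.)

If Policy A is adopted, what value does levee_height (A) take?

Policy A (J := -29, U + 6):
  M = 155
  U = 46 + 6 = 52
  J = -29
  A = 2 − 4·52 + 6·(-29) = -380

-380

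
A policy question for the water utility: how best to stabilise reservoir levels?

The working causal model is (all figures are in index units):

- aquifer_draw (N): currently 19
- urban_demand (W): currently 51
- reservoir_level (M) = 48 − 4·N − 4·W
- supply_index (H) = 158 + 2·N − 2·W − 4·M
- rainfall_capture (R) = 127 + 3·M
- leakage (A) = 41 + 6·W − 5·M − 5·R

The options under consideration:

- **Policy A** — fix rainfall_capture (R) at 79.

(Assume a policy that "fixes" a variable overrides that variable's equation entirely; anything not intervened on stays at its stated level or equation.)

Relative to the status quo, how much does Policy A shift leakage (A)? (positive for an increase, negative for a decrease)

-3240

Baseline:
  N = 19
  W = 51
  M = 48 − 4·19 − 4·51 = -232
  R = 127 + 3·(-232) = -569
  A = 41 + 6·51 − 5·(-232) − 5·(-569) = 4352
Policy A (R := 79):
  N = 19
  W = 51
  M = 48 − 4·19 − 4·51 = -232
  R = 79
  A = 41 + 6·51 − 5·(-232) − 5·79 = 1112
Change in A: 1112 − 4352 = -3240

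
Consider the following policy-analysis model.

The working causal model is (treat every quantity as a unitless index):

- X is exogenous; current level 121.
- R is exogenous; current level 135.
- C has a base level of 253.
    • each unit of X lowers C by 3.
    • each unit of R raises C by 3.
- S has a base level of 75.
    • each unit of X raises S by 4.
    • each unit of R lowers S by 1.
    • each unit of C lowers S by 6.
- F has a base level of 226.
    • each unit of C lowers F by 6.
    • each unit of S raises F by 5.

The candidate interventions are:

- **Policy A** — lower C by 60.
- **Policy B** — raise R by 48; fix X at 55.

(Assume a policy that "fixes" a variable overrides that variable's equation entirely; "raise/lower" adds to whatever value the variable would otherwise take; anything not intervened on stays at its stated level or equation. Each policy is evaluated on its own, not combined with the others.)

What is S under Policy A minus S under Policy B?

2724

Policy A (C − 60):
  X = 121
  R = 135
  C = 253 − 3·121 + 3·135 (−60 from intervention) = 235
  S = 75 + 4·121 − 135 − 6·235 = -986
Policy B (R + 48, X := 55):
  X = 55
  R = 135 + 48 = 183
  C = 253 − 3·55 + 3·183 = 637
  S = 75 + 4·55 − 183 − 6·637 = -3710
S: -986 − (-3710) = 2724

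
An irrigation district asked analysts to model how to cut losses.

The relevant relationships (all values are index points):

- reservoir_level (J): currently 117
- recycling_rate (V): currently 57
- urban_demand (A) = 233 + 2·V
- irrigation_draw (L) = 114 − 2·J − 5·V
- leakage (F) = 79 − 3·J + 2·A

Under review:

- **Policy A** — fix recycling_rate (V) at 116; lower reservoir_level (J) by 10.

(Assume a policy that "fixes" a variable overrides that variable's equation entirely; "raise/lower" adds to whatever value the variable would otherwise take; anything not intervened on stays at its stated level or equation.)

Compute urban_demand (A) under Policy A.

465

Policy A (V := 116, J − 10):
  V = 116
  A = 233 + 2·116 = 465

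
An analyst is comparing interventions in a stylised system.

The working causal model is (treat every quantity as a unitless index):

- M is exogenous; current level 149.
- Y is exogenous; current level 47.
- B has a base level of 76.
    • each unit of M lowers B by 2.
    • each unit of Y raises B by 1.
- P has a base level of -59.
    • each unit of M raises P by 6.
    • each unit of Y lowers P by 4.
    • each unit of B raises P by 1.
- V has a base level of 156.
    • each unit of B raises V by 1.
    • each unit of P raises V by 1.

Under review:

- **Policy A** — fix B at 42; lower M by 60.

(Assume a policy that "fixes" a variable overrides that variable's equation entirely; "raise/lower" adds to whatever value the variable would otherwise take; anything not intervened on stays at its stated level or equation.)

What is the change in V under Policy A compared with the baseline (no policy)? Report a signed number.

74

Baseline:
  M = 149
  Y = 47
  B = 76 − 2·149 + 47 = -175
  P = -59 + 6·149 − 4·47 + (-175) = 472
  V = 156 + (-175) + 472 = 453
Policy A (B := 42, M − 60):
  M = 149 − 60 = 89
  Y = 47
  B = 42
  P = -59 + 6·89 − 4·47 + 42 = 329
  V = 156 + 42 + 329 = 527
Change in V: 527 − 453 = 74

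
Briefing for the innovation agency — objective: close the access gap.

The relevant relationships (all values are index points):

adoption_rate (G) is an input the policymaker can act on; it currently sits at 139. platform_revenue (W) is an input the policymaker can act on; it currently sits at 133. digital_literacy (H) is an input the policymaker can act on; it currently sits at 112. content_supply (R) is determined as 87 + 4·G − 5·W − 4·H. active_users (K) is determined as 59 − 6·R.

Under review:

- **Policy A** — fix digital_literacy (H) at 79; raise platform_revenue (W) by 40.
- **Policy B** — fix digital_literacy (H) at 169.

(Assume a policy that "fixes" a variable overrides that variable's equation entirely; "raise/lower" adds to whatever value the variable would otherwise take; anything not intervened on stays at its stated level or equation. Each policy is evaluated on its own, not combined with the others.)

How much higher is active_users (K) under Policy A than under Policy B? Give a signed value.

Policy A (H := 79, W + 40):
  G = 139
  W = 133 + 40 = 173
  H = 79
  R = 87 + 4·139 − 5·173 − 4·79 = -538
  K = 59 − 6·(-538) = 3287
Policy B (H := 169):
  G = 139
  W = 133
  H = 169
  R = 87 + 4·139 − 5·133 − 4·169 = -698
  K = 59 − 6·(-698) = 4247
K: 3287 − 4247 = -960

-960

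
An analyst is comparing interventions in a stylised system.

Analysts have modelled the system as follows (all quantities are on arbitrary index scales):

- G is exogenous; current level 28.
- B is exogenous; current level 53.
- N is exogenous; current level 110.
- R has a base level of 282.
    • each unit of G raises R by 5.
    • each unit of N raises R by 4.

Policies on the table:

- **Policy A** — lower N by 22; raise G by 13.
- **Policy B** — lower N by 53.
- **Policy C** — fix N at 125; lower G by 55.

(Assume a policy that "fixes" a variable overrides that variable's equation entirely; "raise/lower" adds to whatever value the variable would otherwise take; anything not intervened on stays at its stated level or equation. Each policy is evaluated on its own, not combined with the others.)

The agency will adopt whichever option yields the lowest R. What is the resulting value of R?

647

Policy A (N − 22, G + 13):
  G = 28 + 13 = 41
  N = 110 − 22 = 88
  R = 282 + 5·41 + 4·88 = 839
Policy B (N − 53):
  G = 28
  N = 110 − 53 = 57
  R = 282 + 5·28 + 4·57 = 650
Policy C (N := 125, G − 55):
  G = 28 − 55 = -27
  N = 125
  R = 282 + 5·(-27) + 4·125 = 647
Comparing — Policy A: R=839, Policy B: R=650, Policy C: R=647. Lowest is 647 (Policy C).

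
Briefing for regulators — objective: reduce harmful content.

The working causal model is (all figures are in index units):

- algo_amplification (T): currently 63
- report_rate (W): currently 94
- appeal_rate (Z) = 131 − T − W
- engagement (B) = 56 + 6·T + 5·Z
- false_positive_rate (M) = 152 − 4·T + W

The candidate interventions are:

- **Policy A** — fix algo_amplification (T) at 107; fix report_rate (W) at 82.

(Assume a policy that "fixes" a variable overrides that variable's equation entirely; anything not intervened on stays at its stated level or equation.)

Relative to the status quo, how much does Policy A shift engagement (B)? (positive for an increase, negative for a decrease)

104

Baseline:
  T = 63
  W = 94
  Z = 131 − 63 − 94 = -26
  B = 56 + 6·63 + 5·(-26) = 304
Policy A (T := 107, W := 82):
  T = 107
  W = 82
  Z = 131 − 107 − 82 = -58
  B = 56 + 6·107 + 5·(-58) = 408
Change in B: 408 − 304 = 104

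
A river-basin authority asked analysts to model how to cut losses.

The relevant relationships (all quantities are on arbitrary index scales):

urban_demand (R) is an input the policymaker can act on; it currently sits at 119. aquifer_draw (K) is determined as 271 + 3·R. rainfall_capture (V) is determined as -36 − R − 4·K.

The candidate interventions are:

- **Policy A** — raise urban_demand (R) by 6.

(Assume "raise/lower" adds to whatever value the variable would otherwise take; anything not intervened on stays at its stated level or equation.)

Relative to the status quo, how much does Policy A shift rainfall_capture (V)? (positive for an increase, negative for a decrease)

Baseline:
  R = 119
  K = 271 + 3·119 = 628
  V = -36 − 119 − 4·628 = -2667
Policy A (R + 6):
  R = 119 + 6 = 125
  K = 271 + 3·125 = 646
  V = -36 − 125 − 4·646 = -2745
Change in V: -2745 − (-2667) = -78

-78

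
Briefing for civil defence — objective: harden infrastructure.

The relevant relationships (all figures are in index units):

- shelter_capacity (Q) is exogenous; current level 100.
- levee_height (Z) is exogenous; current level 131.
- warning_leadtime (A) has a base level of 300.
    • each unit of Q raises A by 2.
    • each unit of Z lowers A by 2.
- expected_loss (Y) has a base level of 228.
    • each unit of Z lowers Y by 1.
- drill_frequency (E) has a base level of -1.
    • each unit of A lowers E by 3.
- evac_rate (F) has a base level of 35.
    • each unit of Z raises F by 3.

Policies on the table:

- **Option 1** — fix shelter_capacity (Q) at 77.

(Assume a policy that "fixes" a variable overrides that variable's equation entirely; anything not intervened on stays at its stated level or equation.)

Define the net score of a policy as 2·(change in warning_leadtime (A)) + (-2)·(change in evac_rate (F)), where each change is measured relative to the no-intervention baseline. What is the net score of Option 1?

Baseline:
  Q = 100
  Z = 131
  A = 300 + 2·100 − 2·131 = 238
  F = 35 + 3·131 = 428
Option 1 (Q := 77):
  Q = 77
  Z = 131
  A = 300 + 2·77 − 2·131 = 192
  F = 35 + 3·131 = 428
ΔA = 192 − 238 = -46; ΔF = 428 − 428 = 0
Score = 2·(-46) + (-2)·0 = -92

-92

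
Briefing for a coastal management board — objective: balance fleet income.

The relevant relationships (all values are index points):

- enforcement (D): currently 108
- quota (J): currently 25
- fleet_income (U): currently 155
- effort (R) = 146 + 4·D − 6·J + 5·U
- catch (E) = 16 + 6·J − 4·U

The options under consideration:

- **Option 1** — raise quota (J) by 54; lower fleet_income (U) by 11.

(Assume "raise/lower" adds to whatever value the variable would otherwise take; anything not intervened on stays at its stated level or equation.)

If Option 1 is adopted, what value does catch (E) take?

Option 1 (J + 54, U − 11):
  J = 25 + 54 = 79
  U = 155 − 11 = 144
  E = 16 + 6·79 − 4·144 = -86

-86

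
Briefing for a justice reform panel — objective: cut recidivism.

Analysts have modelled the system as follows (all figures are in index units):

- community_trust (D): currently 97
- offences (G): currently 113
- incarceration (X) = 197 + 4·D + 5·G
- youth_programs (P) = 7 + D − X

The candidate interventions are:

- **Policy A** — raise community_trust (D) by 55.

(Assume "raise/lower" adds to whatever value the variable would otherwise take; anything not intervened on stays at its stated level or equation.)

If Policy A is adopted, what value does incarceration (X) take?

1370

Policy A (D + 55):
  D = 97 + 55 = 152
  G = 113
  X = 197 + 4·152 + 5·113 = 1370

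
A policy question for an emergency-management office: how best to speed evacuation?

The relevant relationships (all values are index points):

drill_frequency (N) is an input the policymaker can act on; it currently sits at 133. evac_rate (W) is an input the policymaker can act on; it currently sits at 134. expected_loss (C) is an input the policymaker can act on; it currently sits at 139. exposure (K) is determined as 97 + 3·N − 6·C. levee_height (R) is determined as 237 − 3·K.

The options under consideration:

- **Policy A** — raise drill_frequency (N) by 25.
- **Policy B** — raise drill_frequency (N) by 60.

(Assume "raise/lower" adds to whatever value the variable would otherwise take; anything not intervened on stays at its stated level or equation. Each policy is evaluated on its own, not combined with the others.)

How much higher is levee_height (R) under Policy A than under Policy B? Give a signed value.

315

Policy A (N + 25):
  N = 133 + 25 = 158
  C = 139
  K = 97 + 3·158 − 6·139 = -263
  R = 237 − 3·(-263) = 1026
Policy B (N + 60):
  N = 133 + 60 = 193
  C = 139
  K = 97 + 3·193 − 6·139 = -158
  R = 237 − 3·(-158) = 711
R: 1026 − 711 = 315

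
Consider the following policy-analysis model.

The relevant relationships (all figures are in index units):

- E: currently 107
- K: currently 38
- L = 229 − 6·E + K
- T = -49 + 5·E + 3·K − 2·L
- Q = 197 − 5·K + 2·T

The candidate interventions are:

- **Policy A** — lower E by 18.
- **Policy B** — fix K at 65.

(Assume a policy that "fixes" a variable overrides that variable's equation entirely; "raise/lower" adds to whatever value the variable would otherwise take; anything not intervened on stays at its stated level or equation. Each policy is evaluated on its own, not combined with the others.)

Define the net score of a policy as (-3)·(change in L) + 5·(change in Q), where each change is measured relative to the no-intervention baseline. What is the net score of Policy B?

-486

Baseline:
  E = 107
  K = 38
  L = 229 − 6·107 + 38 = -375
  T = -49 + 5·107 + 3·38 − 2·(-375) = 1350
  Q = 197 − 5·38 + 2·1350 = 2707
Policy B (K := 65):
  E = 107
  K = 65
  L = 229 − 6·107 + 65 = -348
  T = -49 + 5·107 + 3·65 − 2·(-348) = 1377
  Q = 197 − 5·65 + 2·1377 = 2626
ΔL = -348 − (-375) = 27; ΔQ = 2626 − 2707 = -81
Score = (-3)·27 + 5·(-81) = -486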